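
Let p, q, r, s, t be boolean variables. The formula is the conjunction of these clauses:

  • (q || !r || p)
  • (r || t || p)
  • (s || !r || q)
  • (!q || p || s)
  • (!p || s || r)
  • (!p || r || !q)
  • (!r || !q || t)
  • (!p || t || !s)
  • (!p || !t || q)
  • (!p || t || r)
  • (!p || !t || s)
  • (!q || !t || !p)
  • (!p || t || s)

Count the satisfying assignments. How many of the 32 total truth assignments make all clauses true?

Satisfying assignments:
  p=F q=F r=F s=F t=T
  p=F q=F r=F s=T t=T
  p=F q=T r=F s=T t=T
  p=F q=T r=T s=T t=T
That's 4 in total.

4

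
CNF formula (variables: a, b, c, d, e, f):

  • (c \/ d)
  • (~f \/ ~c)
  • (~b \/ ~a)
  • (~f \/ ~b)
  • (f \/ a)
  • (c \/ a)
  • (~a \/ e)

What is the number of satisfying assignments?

4

The models are:
  a=1 b=0 c=0 d=1 e=1 f=0
  a=1 b=0 c=0 d=1 e=1 f=1
  a=1 b=0 c=1 d=0 e=1 f=0
  a=1 b=0 c=1 d=1 e=1 f=0
That's 4 in total.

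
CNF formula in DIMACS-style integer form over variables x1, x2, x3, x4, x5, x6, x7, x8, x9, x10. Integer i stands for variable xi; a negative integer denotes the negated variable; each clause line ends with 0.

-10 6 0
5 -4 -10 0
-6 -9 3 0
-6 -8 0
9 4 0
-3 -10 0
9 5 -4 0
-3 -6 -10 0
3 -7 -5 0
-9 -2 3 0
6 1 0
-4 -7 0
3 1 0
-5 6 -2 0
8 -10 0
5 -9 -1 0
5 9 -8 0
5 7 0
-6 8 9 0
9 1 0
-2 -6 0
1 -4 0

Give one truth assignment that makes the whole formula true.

x1 = T  x2 = F  x3 = T  x4 = F  x5 = T  x6 = T  x7 = T  x8 = F  x9 = T  x10 = F

Pure literal: x2 appears only negated; assign x2 = False.
Pure literal: x10 appears only negated; assign x10 = False.
Try x1 = True.
Try x3 = True.
The remaining clauses are satisfied by x4 = False, x5 = True, x6 = True, x7 = True, x8 = False, x9 = True.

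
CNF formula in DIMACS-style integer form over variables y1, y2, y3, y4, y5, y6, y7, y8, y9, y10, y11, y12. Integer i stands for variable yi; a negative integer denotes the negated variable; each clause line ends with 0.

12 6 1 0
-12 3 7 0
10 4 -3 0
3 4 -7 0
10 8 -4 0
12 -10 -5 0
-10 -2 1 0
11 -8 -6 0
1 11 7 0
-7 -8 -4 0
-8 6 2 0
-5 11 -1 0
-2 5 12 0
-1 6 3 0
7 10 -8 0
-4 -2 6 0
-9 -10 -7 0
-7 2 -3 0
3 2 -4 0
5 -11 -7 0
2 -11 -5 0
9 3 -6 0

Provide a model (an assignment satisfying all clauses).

y1=False  y2=False  y3=True  y4=False  y5=False  y6=True  y7=False  y8=False  y9=False  y10=True  y11=True  y12=True

Check each clause:
  1. (y6 || y12 || y1) — y12 is true.
  2. (y3 || y7 || !y12) — y3 is true.
  3. (y4 || !y3 || y10) — y10 is true.
  4. (y3 || !y7 || y4) — !y7 is true.
  5. (y8 || !y4 || y10) — y10 is true.
  6. (!y10 || !y5 || y12) — !y5 is true.
  7. (!y2 || !y10 || y1) — !y2 is true.
  8. (!y6 || y11 || !y8) — !y8 is true.
  9. (y7 || y11 || y1) — y11 is true.
  10. (!y4 || !y8 || !y7) — !y8 is true.
  11. (y6 || !y8 || y2) — !y8 is true.
  12. (y11 || !y1 || !y5) — y11 is true.
  13. (y5 || y12 || !y2) — y12 is true.
  14. (y6 || y3 || !y1) — y3 is true.
  15. (y7 || y10 || !y8) — !y8 is true.
  16. (!y4 || y6 || !y2) — !y4 is true.
  17. (!y7 || !y9 || !y10) — !y7 is true.
  18. (!y3 || !y7 || y2) — !y7 is true.
  19. (y3 || !y4 || y2) — y3 is true.
  20. (!y11 || !y7 || y5) — !y7 is true.
  21. (!y5 || !y11 || y2) — !y5 is true.
  22. (y9 || y3 || !y6) — y3 is true.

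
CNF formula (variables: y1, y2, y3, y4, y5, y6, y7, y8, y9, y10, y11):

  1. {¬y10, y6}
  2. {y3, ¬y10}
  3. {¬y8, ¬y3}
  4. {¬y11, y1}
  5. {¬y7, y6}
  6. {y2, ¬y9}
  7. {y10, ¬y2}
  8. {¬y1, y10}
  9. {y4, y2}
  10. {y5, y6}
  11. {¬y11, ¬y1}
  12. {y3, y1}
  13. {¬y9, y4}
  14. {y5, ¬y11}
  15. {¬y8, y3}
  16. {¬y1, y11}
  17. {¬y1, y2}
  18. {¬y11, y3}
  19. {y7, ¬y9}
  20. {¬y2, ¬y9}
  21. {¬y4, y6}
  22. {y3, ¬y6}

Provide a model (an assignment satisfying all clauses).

y1=F  y2=F  y3=T  y4=T  y5=F  y6=T  y7=T  y8=F  y9=F  y10=F  y11=F

Pure literal: y8 appears only negated; assign y8 = False.
y9 occurs only negated in the remaining clauses — set y9 = False.
Set y1 = False and propagate.
  then y11 is forced to False.
  then y3 is forced to True.
Branch on y2: take y2 = False.
  then y4 is forced to True.
  then y6 is forced to True.
y5, y7, y10 are now unconstrained; take y5 = False, y7 = True, y10 = False.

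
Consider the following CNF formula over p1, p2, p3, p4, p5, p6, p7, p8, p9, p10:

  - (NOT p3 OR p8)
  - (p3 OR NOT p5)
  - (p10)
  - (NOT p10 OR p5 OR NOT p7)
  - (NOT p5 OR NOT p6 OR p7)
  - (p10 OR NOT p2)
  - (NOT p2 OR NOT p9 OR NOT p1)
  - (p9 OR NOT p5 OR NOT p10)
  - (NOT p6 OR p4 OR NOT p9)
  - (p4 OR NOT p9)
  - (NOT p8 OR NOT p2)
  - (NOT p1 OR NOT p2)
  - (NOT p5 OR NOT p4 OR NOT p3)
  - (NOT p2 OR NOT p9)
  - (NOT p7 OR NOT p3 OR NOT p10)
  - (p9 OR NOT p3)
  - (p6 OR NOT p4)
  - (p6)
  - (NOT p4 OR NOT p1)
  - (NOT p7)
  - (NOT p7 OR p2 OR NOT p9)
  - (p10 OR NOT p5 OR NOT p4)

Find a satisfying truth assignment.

p1=False  p2=False  p3=False  p4=True  p5=False  p6=True  p7=False  p8=False  p9=True  p10=True

Check each clause:
  1. (p8 OR NOT p3) — NOT p3 is true.
  2. (p3 OR NOT p5) — NOT p5 is true.
  3. (p10) — p10 is true.
  4. (p5 OR NOT p10 OR NOT p7) — NOT p7 is true.
  5. (p7 OR NOT p6 OR NOT p5) — NOT p5 is true.
  6. (NOT p2 OR p10) — p10 is true.
  7. (NOT p1 OR NOT p9 OR NOT p2) — NOT p1 is true.
  8. (p9 OR NOT p10 OR NOT p5) — p9 is true.
  9. (NOT p9 OR p4 OR NOT p6) — p4 is true.
  10. (p4 OR NOT p9) — p4 is true.
  11. (NOT p8 OR NOT p2) — NOT p8 is true.
  12. (NOT p1 OR NOT p2) — NOT p1 is true.
  13. (NOT p3 OR NOT p5 OR NOT p4) — NOT p5 is true.
  14. (NOT p2 OR NOT p9) — NOT p2 is true.
  15. (NOT p7 OR NOT p10 OR NOT p3) — NOT p7 is true.
  16. (p9 OR NOT p3) — p9 is true.
  17. (p6 OR NOT p4) — p6 is true.
  18. (p6) — p6 is true.
  19. (NOT p1 OR NOT p4) — NOT p1 is true.
  20. (NOT p7) — NOT p7 is true.
  21. (p2 OR NOT p9 OR NOT p7) — NOT p7 is true.
  22. (p10 OR NOT p5 OR NOT p4) — p10 is true.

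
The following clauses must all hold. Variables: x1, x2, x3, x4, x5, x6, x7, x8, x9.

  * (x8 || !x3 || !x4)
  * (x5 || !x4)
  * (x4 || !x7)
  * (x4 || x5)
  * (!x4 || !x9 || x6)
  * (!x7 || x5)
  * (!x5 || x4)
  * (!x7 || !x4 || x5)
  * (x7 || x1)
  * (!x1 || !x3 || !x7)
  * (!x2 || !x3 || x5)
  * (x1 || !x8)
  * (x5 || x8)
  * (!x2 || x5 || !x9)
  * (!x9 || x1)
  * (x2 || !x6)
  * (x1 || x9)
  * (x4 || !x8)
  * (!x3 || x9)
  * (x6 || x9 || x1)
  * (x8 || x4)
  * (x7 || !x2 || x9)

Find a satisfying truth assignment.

x3 occurs only negated in the remaining clauses — set x3 = False.
Try x1 = True.
For the remaining variables, x2 = True, x4 = True, x5 = True, x6 = True, x7 = True, x8 = True, x9 = True works.

x1 = 1  x2 = 1  x3 = 0  x4 = 1  x5 = 1  x6 = 1  x7 = 1  x8 = 1  x9 = 1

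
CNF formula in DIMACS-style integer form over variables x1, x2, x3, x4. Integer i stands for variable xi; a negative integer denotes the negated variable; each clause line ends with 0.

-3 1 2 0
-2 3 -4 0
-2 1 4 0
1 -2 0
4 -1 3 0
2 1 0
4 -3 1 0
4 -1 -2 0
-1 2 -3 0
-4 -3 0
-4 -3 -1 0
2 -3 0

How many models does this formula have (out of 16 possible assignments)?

1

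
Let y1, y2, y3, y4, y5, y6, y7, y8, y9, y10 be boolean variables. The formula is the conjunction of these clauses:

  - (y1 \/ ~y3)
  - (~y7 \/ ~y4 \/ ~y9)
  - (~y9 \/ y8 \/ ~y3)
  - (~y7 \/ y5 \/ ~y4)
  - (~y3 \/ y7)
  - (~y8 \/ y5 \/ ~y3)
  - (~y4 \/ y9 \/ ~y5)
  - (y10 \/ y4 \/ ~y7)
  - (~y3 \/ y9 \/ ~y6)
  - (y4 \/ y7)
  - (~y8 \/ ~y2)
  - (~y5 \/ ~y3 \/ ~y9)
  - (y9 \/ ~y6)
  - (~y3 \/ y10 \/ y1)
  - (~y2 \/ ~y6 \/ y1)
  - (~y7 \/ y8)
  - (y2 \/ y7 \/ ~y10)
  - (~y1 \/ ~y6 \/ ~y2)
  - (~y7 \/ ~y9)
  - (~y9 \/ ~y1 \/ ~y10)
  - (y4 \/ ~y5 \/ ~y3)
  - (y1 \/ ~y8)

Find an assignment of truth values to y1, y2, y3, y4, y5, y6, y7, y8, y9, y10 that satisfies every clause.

y1=False, y2=False, y3=False, y4=True, y5=False, y6=True, y7=False, y8=False, y9=True, y10=False

Check each clause:
  1. (~y3 \/ y1) — ~y3 is true.
  2. (~y7 \/ ~y9 \/ ~y4) — ~y7 is true.
  3. (~y3 \/ y8 \/ ~y9) — ~y3 is true.
  4. (y5 \/ ~y7 \/ ~y4) — ~y7 is true.
  5. (y7 \/ ~y3) — ~y3 is true.
  6. (~y3 \/ y5 \/ ~y8) — ~y8 is true.
  7. (~y4 \/ y9 \/ ~y5) — y9 is true.
  8. (~y7 \/ y4 \/ y10) — ~y7 is true.
  9. (~y3 \/ ~y6 \/ y9) — y9 is true.
  10. (y7 \/ y4) — y4 is true.
  11. (~y8 \/ ~y2) — ~y8 is true.
  12. (~y9 \/ ~y3 \/ ~y5) — ~y5 is true.
  13. (~y6 \/ y9) — y9 is true.
  14. (y10 \/ y1 \/ ~y3) — ~y3 is true.
  15. (y1 \/ ~y2 \/ ~y6) — ~y2 is true.
  16. (y8 \/ ~y7) — ~y7 is true.
  17. (~y10 \/ y7 \/ y2) — ~y10 is true.
  18. (~y2 \/ ~y1 \/ ~y6) — ~y1 is true.
  19. (~y9 \/ ~y7) — ~y7 is true.
  20. (~y9 \/ ~y10 \/ ~y1) — ~y1 is true.
  21. (~y5 \/ ~y3 \/ y4) — ~y5 is true.
  22. (~y8 \/ y1) — ~y8 is true.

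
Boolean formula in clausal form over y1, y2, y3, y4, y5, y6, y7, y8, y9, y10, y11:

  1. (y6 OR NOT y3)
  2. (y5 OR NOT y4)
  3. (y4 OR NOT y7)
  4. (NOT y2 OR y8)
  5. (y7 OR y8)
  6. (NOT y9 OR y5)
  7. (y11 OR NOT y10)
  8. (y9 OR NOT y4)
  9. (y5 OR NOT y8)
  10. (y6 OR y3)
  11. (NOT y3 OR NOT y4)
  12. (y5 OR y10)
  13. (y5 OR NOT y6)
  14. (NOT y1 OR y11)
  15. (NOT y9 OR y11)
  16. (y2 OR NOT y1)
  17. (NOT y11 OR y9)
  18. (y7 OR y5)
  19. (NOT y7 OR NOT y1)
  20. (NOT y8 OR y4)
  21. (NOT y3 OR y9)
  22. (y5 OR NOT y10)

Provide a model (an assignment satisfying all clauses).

y5 occurs only positively in the remaining clauses — set y5 = True.
Branch on y1: take y1 = True.
  then y11 is forced to True.
  then y2 is forced to True.
  then y8 is forced to True.
  then y9 is forced to True.
  then y7 is forced to False.
  then y4 is forced to True.
  then y3 is forced to False.
  then y6 is forced to True.
y10 is now unconstrained; take y10 = False.
Every clause has at least one true literal under this assignment.

y1=True, y2=True, y3=False, y4=True, y5=True, y6=True, y7=False, y8=True, y9=True, y10=False, y11=True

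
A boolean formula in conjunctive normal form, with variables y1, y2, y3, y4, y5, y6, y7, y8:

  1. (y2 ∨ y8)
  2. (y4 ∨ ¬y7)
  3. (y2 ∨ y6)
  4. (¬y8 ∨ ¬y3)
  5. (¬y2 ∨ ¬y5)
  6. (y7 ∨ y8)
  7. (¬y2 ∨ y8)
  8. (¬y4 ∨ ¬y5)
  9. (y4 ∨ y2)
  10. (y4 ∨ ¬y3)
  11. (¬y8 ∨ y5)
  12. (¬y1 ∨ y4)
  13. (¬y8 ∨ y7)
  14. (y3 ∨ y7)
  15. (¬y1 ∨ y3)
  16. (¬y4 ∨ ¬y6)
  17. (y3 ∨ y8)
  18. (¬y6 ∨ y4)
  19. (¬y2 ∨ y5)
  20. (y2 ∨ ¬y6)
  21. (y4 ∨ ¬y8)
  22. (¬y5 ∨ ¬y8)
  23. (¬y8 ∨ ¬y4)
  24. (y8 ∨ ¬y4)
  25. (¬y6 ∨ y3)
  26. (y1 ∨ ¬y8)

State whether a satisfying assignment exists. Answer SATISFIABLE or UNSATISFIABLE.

UNSATISFIABLE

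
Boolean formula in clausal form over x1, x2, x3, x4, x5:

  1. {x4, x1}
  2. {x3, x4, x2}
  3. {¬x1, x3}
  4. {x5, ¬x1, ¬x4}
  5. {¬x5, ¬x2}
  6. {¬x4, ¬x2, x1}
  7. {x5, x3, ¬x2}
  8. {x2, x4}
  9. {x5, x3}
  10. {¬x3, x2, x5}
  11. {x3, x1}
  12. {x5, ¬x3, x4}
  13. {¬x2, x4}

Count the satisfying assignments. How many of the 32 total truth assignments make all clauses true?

2

Satisfying assignments:
  x1=0 x2=0 x3=1 x4=1 x5=1
  x1=1 x2=0 x3=1 x4=1 x5=1
That's 2 in total.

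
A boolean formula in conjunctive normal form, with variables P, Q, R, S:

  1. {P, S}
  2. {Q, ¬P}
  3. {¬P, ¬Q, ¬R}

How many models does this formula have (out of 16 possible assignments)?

6

Satisfying assignments:
  P=0 Q=0 R=0 S=1
  P=0 Q=0 R=1 S=1
  P=0 Q=1 R=0 S=1
  P=0 Q=1 R=1 S=1
  P=1 Q=1 R=0 S=0
  P=1 Q=1 R=0 S=1
That's 6 in total.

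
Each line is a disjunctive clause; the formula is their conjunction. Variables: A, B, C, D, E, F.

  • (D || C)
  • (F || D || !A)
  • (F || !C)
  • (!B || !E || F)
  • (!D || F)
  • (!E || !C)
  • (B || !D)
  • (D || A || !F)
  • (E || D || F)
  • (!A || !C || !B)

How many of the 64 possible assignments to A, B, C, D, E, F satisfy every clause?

Satisfying assignments:
  A=0 B=1 C=0 D=1 E=0 F=1
  A=0 B=1 C=0 D=1 E=1 F=1
  A=0 B=1 C=1 D=1 E=0 F=1
  A=1 B=0 C=1 D=0 E=0 F=1
  A=1 B=1 C=0 D=1 E=0 F=1
  A=1 B=1 C=0 D=1 E=1 F=1
That's 6 in total.

6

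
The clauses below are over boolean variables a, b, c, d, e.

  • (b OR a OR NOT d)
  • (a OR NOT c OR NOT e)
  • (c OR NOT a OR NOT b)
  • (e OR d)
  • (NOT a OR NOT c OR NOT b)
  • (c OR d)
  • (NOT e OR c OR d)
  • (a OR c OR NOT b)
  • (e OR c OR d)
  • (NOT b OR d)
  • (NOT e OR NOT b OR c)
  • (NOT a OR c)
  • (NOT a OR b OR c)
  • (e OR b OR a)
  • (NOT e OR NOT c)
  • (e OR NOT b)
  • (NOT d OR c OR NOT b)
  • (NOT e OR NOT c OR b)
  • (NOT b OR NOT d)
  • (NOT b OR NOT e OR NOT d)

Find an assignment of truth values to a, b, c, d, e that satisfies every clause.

Set a = True and propagate.
  then c is forced to True.
  then b is forced to False.
  then e is forced to False.
  then d is forced to True.
Every clause has at least one true literal under this assignment.

a=True  b=False  c=True  d=True  e=False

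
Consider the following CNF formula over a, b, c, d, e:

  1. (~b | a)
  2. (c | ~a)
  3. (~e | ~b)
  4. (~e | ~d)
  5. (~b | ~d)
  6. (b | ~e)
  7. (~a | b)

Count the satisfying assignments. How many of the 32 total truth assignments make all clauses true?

5

Satisfying assignments:
  a=0 b=0 c=0 d=0 e=0
  a=0 b=0 c=0 d=1 e=0
  a=0 b=0 c=1 d=0 e=0
  a=0 b=0 c=1 d=1 e=0
  a=1 b=1 c=1 d=0 e=0
Count: 5.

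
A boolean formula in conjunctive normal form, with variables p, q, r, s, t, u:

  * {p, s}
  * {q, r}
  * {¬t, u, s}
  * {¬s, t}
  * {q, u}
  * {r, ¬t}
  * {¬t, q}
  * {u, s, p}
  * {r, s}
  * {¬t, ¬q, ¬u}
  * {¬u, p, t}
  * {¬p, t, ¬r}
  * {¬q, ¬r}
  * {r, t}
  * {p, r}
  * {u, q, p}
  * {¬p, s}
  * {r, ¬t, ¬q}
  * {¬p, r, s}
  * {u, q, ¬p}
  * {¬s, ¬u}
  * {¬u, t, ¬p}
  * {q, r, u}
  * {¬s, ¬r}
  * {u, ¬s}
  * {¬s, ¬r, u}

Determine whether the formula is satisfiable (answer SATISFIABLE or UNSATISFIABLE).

UNSATISFIABLE

r = True:
  propagation gives q=False, u=True, t=False, s=False; an empty clause results — contradiction.
r = False:
  propagation gives q=True, t=False; an empty clause results — contradiction.
Every branch closes, so no satisfying assignment exists.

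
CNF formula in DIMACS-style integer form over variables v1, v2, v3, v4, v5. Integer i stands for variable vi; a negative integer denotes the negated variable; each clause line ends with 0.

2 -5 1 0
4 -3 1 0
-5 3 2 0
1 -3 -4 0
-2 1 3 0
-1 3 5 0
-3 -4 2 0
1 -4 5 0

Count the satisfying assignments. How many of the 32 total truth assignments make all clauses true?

Split on v1, then v3.
  v1=T, v3=T: v5 free; 3 ways for (v2,v4) × 2^1 = 6.
  v1=T, v3=F: remaining (v2,v4,v5) ∈ {(T,F,T); (T,T,T)} — 2.
  v1=F, v3=T: a clause becomes empty — 0.
  v1=F, v3=F: remaining (v2,v4,v5) ∈ {(F,F,F)} — 1.
Total: 6 + 2 + 0 + 1 = 9.

9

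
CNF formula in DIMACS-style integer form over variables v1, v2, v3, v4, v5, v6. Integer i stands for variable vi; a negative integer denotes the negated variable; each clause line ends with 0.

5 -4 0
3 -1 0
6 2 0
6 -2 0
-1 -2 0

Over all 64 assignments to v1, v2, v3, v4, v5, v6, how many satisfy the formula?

Case analysis on v2 and v1:
  v2=T, v1=T: a clause becomes empty — 0.
  v2=T, v1=F: v3 free; 3 ways for (v4,v5,v6) × 2^1 = 6.
  v2=F, v1=T: remaining (v3,v4,v5,v6) ∈ {(T,F,F,T); (T,F,T,T); (T,T,T,T)} — 3.
  v2=F, v1=F: v3 free; 3 ways for (v4,v5,v6) × 2^1 = 6.
Total: 0 + 6 + 3 + 6 = 15.

15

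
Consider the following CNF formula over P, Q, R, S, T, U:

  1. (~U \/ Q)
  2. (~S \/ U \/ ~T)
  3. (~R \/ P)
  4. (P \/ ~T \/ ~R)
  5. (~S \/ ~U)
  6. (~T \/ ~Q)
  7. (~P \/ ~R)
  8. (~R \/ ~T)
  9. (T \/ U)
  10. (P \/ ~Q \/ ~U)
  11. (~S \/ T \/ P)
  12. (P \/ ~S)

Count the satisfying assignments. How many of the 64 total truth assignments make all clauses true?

3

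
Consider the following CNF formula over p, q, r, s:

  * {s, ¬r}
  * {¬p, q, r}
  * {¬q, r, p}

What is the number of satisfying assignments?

Case analysis on r and p:
  r=1, p=1: remaining (q,s) ∈ {(0,1); (1,1)} — 2.
  r=1, p=0: remaining (q,s) ∈ {(0,1); (1,1)} — 2.
  r=0, p=1: remaining (q,s) ∈ {(1,0); (1,1)} — 2.
  r=0, p=0: remaining (q,s) ∈ {(0,0); (0,1)} — 2.
Total: 2 + 2 + 2 + 2 = 8.

8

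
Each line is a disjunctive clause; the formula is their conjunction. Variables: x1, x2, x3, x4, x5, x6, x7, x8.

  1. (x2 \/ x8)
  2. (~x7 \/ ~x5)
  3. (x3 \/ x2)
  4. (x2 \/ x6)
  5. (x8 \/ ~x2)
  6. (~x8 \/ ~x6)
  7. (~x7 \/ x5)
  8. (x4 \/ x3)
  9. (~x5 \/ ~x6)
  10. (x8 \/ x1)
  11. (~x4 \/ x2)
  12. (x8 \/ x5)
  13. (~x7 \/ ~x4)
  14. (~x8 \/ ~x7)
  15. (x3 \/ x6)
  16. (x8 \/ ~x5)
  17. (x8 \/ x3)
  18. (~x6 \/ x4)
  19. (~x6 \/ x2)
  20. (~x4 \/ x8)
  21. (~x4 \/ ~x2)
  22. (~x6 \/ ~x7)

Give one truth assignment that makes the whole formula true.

x1=0, x2=1, x3=1, x4=0, x5=0, x6=0, x7=0, x8=1

Check each clause:
  1. (x2 \/ x8) — x8 is true.
  2. (~x5 \/ ~x7) — ~x7 is true.
  3. (x3 \/ x2) — x2 is true.
  4. (x6 \/ x2) — x2 is true.
  5. (x8 \/ ~x2) — x8 is true.
  6. (~x8 \/ ~x6) — ~x6 is true.
  7. (~x7 \/ x5) — ~x7 is true.
  8. (x3 \/ x4) — x3 is true.
  9. (~x5 \/ ~x6) — ~x6 is true.
  10. (x1 \/ x8) — x8 is true.
  11. (x2 \/ ~x4) — x2 is true.
  12. (x5 \/ x8) — x8 is true.
  13. (~x7 \/ ~x4) — ~x7 is true.
  14. (~x8 \/ ~x7) — ~x7 is true.
  15. (x6 \/ x3) — x3 is true.
  16. (~x5 \/ x8) — x8 is true.
  17. (x3 \/ x8) — x8 is true.
  18. (~x6 \/ x4) — ~x6 is true.
  19. (x2 \/ ~x6) — ~x6 is true.
  20. (x8 \/ ~x4) — x8 is true.
  21. (~x4 \/ ~x2) — ~x4 is true.
  22. (~x6 \/ ~x7) — ~x7 is true.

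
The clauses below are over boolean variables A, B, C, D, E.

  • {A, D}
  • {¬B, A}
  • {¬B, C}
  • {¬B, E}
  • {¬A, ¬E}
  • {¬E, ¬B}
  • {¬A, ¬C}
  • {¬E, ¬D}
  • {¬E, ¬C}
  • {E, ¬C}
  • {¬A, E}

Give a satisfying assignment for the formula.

B occurs only negated in the remaining clauses — set B = False.
Try A = False.
  then D is forced to True.
  then E is forced to False.
  then C is forced to False.
Every clause has at least one true literal under this assignment.

A=0  B=0  C=0  D=1  E=0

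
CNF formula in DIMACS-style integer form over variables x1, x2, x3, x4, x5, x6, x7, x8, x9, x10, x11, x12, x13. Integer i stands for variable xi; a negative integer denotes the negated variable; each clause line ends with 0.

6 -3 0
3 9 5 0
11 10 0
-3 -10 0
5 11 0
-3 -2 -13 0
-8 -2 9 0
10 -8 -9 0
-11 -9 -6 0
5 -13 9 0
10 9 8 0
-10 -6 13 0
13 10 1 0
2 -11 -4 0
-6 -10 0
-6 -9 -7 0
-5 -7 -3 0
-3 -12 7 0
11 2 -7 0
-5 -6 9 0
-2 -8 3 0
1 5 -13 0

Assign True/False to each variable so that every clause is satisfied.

x1=F  x2=T  x3=F  x4=T  x5=T  x6=F  x7=T  x8=F  x9=F  x10=T  x11=T  x12=F  x13=T

Pure literal: x12 appears only negated; assign x12 = False.
Try x1 = False.
Branch on x2: take x2 = True.
The remaining clauses are satisfied by x3 = False, x4 = True, x5 = True, x6 = False, x7 = True, x8 = False, x9 = False, x10 = True, x11 = True, x13 = True.
Every clause has at least one true literal under this assignment.
Check each clause:
  1. (x6 \/ ~x3) — ~x3 is true.
  2. (x9 \/ x3 \/ x5) — x5 is true.
  3. (x11 \/ x10) — x10 is true.
  4. (~x10 \/ ~x3) — ~x3 is true.
  5. (x11 \/ x5) — x11 is true.
  6. (~x2 \/ ~x13 \/ ~x3) — ~x3 is true.
  7. (~x8 \/ ~x2 \/ x9) — ~x8 is true.
  8. (~x9 \/ x10 \/ ~x8) — ~x8 is true.
  9. (~x11 \/ ~x6 \/ ~x9) — ~x6 is true.
  10. (x9 \/ x5 \/ ~x13) — x5 is true.
  11. (x10 \/ x8 \/ x9) — x10 is true.
  12. (x13 \/ ~x6 \/ ~x10) — ~x6 is true.
  13. (x13 \/ x1 \/ x10) — x10 is true.
  14. (~x4 \/ ~x11 \/ x2) — x2 is true.
  15. (~x10 \/ ~x6) — ~x6 is true.
  16. (~x7 \/ ~x9 \/ ~x6) — ~x6 is true.
  17. (~x3 \/ ~x5 \/ ~x7) — ~x3 is true.
  18. (~x3 \/ ~x12 \/ x7) — ~x12 is true.
  19. (~x7 \/ x11 \/ x2) — x2 is true.
  20. (~x6 \/ ~x5 \/ x9) — ~x6 is true.
  21. (~x2 \/ ~x8 \/ x3) — ~x8 is true.
  22. (x5 \/ ~x13 \/ x1) — x5 is true.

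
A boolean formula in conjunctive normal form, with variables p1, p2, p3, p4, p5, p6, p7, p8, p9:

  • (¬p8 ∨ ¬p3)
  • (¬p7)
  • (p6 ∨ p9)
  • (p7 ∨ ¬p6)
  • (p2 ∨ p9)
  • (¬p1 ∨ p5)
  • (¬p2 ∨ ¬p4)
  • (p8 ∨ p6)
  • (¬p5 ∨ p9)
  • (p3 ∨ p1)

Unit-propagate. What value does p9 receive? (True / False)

True

(¬p7) is a unit clause: p7 = False.
From (p7 ∨ ¬p6) and p7 = False: p6 = False.
In (p9 ∨ p6), p6 is now false; p9 must hold, so p9 = True.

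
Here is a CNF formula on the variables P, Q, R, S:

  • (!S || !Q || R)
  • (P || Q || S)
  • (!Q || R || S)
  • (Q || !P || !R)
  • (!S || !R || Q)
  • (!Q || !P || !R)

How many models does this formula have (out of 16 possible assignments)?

The models are:
  P=0 Q=0 R=0 S=1
  P=0 Q=1 R=1 S=0
  P=0 Q=1 R=1 S=1
  P=1 Q=0 R=0 S=0
  P=1 Q=0 R=0 S=1
Count: 5.

5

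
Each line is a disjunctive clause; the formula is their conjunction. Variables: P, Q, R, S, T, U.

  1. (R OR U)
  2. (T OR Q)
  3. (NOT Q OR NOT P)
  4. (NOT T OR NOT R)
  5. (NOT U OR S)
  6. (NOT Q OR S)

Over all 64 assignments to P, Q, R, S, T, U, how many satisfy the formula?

6

The models are:
  P=0 Q=0 R=0 S=1 T=1 U=1
  P=0 Q=1 R=0 S=1 T=0 U=1
  P=0 Q=1 R=0 S=1 T=1 U=1
  P=0 Q=1 R=1 S=1 T=0 U=0
  P=0 Q=1 R=1 S=1 T=0 U=1
  P=1 Q=0 R=0 S=1 T=1 U=1
That's 6 in total.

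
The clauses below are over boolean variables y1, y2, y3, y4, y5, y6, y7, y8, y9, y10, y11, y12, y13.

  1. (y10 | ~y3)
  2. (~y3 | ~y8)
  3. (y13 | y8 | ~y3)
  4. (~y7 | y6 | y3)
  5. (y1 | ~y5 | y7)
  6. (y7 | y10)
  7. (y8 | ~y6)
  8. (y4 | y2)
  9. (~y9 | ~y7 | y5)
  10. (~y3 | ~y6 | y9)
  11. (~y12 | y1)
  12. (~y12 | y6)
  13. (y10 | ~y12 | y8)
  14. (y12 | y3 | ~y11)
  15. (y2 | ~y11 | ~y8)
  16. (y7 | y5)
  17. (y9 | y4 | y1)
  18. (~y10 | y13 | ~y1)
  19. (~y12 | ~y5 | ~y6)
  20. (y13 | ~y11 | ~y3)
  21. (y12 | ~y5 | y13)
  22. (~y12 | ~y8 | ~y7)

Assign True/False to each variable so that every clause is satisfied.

y1=1, y2=1, y3=1, y4=0, y5=1, y6=0, y7=0, y8=0, y9=1, y10=1, y11=1, y12=0, y13=1

y2 occurs only positively in the remaining clauses — set y2 = True.
Pure literal: y13 appears only positively; assign y13 = True.
Try y1 = True.
Set y3 = True and propagate.
  then y10 is forced to True.
  then y8 is forced to False.
  then y6 is forced to False.
  then y12 is forced to False.
The remaining clauses are satisfied by y4 = False, y5 = True, y7 = False, y9 = True, y11 = True.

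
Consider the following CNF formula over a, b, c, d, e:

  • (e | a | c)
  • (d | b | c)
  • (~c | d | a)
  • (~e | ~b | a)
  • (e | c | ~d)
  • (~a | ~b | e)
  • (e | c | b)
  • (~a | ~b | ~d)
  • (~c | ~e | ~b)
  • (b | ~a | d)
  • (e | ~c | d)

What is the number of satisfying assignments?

Case analysis on b and c:
  b=T, c=T: remaining (a,d,e) ∈ {(F,T,F)} — 1.
  b=T, c=F: remaining (a,d,e) ∈ {(T,F,T)} — 1.
  b=F, c=T: remaining (a,d,e) ∈ {(F,T,F); (F,T,T); (T,T,F); (T,T,T)} — 4.
  b=F, c=F: remaining (a,d,e) ∈ {(F,T,T); (T,T,T)} — 2.
Total: 1 + 1 + 4 + 2 = 8.

8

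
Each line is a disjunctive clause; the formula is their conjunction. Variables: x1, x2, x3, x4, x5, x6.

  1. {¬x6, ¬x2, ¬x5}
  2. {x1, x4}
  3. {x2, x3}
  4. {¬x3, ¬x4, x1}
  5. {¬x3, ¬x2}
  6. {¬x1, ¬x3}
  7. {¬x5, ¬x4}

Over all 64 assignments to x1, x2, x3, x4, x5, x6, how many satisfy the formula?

Case analysis on x3 and x1:
  x3=T, x1=T: a clause becomes empty — 0.
  x3=T, x1=F: a clause becomes empty — 0.
  x3=F, x1=T: 5 of the 16 assignments to (x2,x4,x5,x6) work.
  x3=F, x1=F: remaining (x2,x4,x5,x6) ∈ {(T,T,F,F); (T,T,F,T)} — 2.
Total: 0 + 0 + 5 + 2 = 7.

7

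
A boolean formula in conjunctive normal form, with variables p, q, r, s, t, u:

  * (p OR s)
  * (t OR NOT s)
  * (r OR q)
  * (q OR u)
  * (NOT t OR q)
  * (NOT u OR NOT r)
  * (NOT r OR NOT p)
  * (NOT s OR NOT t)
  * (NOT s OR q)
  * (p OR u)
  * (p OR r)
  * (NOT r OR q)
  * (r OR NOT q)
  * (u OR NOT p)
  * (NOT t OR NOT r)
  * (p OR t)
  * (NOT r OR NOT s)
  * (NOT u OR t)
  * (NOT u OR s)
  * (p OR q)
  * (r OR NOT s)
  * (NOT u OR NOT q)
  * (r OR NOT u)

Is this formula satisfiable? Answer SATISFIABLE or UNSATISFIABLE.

UNSATISFIABLE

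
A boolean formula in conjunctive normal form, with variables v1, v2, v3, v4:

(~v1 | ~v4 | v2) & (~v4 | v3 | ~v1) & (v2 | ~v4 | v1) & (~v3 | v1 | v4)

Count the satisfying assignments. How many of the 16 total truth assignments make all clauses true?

9

Split on v1, then v4.
  v1=1, v4=1: remaining (v2,v3) ∈ {(1,1)} — 1.
  v1=1, v4=0: remaining (v2,v3) ∈ {(0,0); (0,1); (1,0); (1,1)} — 4.
  v1=0, v4=1: remaining (v2,v3) ∈ {(1,0); (1,1)} — 2.
  v1=0, v4=0: remaining (v2,v3) ∈ {(0,0); (1,0)} — 2.
Total: 1 + 4 + 2 + 2 = 9.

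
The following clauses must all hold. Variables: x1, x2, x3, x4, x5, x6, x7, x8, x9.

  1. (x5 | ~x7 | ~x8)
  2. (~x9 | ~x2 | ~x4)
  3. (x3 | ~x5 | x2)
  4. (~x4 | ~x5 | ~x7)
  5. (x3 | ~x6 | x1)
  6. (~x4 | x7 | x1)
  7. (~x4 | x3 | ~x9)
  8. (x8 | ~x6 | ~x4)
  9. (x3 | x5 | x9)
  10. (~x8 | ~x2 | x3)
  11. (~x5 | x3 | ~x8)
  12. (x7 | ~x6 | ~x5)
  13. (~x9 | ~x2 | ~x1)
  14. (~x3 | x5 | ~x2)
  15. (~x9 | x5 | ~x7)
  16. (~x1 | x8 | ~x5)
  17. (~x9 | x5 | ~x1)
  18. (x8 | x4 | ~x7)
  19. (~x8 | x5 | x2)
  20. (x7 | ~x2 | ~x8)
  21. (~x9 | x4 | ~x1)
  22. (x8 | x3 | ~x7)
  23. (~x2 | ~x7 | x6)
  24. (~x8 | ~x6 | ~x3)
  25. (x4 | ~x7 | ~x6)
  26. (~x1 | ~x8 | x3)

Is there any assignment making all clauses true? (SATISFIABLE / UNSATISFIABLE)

Try x1 = True.
Branch on x2: take x2 = False.
The remaining clauses are satisfied by x3 = True, x4 = False, x5 = True, x6 = False, x7 = False, x8 = True, x9 = False.
So x1=True, x2=False, x3=True, x4=False, x5=True, x6=False, x7=False, x8=True, x9=False is a satisfying assignment.

SATISFIABLE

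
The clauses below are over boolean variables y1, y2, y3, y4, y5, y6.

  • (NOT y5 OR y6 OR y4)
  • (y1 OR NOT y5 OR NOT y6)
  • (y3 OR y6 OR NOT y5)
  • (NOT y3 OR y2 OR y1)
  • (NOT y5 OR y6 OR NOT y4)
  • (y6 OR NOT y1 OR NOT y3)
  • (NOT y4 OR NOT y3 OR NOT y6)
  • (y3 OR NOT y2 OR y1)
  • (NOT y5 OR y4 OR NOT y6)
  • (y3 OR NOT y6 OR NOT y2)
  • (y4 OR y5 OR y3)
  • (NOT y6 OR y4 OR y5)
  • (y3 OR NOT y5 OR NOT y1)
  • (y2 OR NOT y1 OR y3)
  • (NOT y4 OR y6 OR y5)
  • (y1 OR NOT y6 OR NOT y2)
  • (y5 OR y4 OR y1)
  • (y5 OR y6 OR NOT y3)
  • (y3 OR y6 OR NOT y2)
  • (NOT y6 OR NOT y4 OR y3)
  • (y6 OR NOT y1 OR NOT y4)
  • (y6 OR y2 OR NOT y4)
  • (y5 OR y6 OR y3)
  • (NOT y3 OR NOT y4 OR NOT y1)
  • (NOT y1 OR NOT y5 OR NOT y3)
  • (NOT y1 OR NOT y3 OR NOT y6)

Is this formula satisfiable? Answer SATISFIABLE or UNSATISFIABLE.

UNSATISFIABLE

y6 = True:
  y3 = True:
    propagation gives y4=False, y5=False; an empty clause results — contradiction.
  y3 = False:
    propagation gives y2=False, y1=False, y5=False, y4=True; an empty clause results — contradiction.
y6 = False:
  y3 = True:
    propagation gives y1=False, y2=True, y5=True, y4=True; an empty clause results — contradiction.
  y3 = False:
    propagation gives y5=False; an empty clause results — contradiction.
Every branch closes, so no satisfying assignment exists.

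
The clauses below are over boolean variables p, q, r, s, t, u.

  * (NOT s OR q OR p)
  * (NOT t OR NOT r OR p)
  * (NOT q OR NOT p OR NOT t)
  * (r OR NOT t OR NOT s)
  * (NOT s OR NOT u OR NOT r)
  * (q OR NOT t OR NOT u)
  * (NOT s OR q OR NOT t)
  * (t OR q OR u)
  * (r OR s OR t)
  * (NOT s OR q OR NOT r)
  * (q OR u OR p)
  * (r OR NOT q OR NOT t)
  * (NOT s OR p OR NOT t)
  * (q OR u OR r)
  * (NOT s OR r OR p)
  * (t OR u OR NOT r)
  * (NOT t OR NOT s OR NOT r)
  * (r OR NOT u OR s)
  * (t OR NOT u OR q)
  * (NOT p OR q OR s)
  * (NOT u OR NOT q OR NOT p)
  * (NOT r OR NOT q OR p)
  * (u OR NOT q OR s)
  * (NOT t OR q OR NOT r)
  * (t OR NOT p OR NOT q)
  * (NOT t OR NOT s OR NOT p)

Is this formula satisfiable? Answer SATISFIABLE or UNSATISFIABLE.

UNSATISFIABLE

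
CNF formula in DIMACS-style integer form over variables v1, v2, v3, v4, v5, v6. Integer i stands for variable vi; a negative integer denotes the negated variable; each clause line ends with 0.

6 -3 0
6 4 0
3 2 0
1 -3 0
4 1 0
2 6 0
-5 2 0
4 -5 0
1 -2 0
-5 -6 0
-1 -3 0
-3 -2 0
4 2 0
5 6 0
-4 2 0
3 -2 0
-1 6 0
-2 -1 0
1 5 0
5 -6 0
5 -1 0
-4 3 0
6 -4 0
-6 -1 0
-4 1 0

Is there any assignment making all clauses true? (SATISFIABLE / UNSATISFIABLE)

UNSATISFIABLE

v1 = True:
  propagation gives v3=False, v2=True; an empty clause results — contradiction.
v1 = False:
  propagation gives v3=False, v2=True; an empty clause results — contradiction.
Every branch closes, so no satisfying assignment exists.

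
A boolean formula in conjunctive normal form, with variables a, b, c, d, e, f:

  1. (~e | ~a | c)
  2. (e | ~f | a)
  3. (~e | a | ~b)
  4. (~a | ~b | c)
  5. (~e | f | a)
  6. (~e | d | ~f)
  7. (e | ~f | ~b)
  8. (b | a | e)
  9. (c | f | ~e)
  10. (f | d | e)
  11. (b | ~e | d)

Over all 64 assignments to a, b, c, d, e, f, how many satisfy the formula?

Case analysis on e and a:
  e=1, a=1: 5 of the 16 assignments to (b,c,d,f) work.
  e=1, a=0: remaining (b,c,d,f) ∈ {(0,0,1,1); (0,1,1,1)} — 2.
  e=0, a=1: 7 of the 16 assignments to (b,c,d,f) work.
  e=0, a=0: remaining (b,c,d,f) ∈ {(1,0,1,0); (1,1,1,0)} — 2.
Total: 5 + 2 + 7 + 2 = 16.

16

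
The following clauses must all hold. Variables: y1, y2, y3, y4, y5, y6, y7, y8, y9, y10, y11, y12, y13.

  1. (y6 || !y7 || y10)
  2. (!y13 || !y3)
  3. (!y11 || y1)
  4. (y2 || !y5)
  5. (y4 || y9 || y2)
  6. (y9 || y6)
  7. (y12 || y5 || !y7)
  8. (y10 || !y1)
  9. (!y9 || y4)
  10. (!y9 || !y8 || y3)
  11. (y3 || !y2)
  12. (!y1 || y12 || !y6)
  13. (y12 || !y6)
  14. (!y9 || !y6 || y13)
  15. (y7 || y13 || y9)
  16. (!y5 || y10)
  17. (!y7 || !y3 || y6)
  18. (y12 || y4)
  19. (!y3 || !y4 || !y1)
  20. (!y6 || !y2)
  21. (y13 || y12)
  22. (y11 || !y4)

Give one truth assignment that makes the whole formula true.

y1 = True, y2 = False, y3 = False, y4 = True, y5 = False, y6 = False, y7 = False, y8 = False, y9 = True, y10 = True, y11 = True, y12 = False, y13 = True

Check each clause:
  1. (!y7 || y6 || y10) — !y7 is true.
  2. (!y3 || !y13) — !y3 is true.
  3. (y1 || !y11) — y1 is true.
  4. (!y5 || y2) — !y5 is true.
  5. (y2 || y4 || y9) — y9 is true.
  6. (y6 || y9) — y9 is true.
  7. (!y7 || y5 || y12) — !y7 is true.
  8. (y10 || !y1) — y10 is true.
  9. (y4 || !y9) — y4 is true.
  10. (!y9 || !y8 || y3) — !y8 is true.
  11. (!y2 || y3) — !y2 is true.
  12. (!y6 || !y1 || y12) — !y6 is true.
  13. (!y6 || y12) — !y6 is true.
  14. (!y6 || y13 || !y9) — !y6 is true.
  15. (y13 || y7 || y9) — y9 is true.
  16. (!y5 || y10) — y10 is true.
  17. (y6 || !y7 || !y3) — !y7 is true.
  18. (y4 || y12) — y4 is true.
  19. (!y4 || !y1 || !y3) — !y3 is true.
  20. (!y2 || !y6) — !y6 is true.
  21. (y13 || y12) — y13 is true.
  22. (y11 || !y4) — y11 is true.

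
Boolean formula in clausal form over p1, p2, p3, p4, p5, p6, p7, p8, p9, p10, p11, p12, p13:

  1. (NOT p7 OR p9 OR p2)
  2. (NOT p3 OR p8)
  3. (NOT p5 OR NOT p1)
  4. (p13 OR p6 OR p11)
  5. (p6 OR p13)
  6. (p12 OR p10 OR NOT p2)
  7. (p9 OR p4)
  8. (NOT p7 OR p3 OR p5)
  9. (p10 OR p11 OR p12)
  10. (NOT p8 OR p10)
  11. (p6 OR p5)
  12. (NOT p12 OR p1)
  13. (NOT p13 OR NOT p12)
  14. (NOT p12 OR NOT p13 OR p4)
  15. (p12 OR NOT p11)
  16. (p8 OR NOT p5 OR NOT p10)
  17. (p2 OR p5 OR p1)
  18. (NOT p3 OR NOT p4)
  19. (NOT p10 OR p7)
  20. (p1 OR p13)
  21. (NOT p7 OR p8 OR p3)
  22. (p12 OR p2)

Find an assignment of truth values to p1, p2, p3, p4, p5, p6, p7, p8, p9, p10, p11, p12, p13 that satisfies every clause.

p1=1, p2=0, p3=0, p4=1, p5=0, p6=1, p7=0, p8=0, p9=1, p10=0, p11=1, p12=1, p13=0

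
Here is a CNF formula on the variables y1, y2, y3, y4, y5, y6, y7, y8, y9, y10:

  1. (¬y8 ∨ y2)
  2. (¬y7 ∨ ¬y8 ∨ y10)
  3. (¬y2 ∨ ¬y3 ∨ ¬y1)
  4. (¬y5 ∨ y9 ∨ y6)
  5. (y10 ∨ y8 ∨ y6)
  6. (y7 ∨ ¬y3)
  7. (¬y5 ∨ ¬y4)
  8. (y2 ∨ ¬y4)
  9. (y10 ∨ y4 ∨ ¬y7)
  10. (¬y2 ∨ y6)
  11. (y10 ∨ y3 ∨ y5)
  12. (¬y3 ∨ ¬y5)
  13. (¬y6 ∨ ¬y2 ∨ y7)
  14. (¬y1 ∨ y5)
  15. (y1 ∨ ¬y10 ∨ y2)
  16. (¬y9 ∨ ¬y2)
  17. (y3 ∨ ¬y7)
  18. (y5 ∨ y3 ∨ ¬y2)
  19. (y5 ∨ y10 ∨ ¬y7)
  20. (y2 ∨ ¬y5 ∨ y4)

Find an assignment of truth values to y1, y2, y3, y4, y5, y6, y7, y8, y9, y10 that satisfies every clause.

Try y1 = False.
Set y2 = True and propagate.
  then y6 is forced to True.
  then y7 is forced to True.
  then y9 is forced to False.
  then y3 is forced to True.
  then y5 is forced to False.
  then y10 is forced to True.
y4, y8 are now unconstrained; take y4 = False, y8 = True.
Check each clause:
  1. (¬y8 ∨ y2) — y2 is true.
  2. (¬y7 ∨ y10 ∨ ¬y8) — y10 is true.
  3. (¬y1 ∨ ¬y3 ∨ ¬y2) — ¬y1 is true.
  4. (y6 ∨ ¬y5 ∨ y9) — ¬y5 is true.
  5. (y8 ∨ y6 ∨ y10) — y8 is true.
  6. (y7 ∨ ¬y3) — y7 is true.
  7. (¬y5 ∨ ¬y4) — ¬y5 is true.
  8. (y2 ∨ ¬y4) — y2 is true.
  9. (¬y7 ∨ y4 ∨ y10) — y10 is true.
  10. (¬y2 ∨ y6) — y6 is true.
  11. (y3 ∨ y10 ∨ y5) — y10 is true.
  12. (¬y3 ∨ ¬y5) — ¬y5 is true.
  13. (y7 ∨ ¬y6 ∨ ¬y2) — y7 is true.
  14. (¬y1 ∨ y5) — ¬y1 is true.
  15. (y2 ∨ y1 ∨ ¬y10) — y2 is true.
  16. (¬y2 ∨ ¬y9) — ¬y9 is true.
  17. (y3 ∨ ¬y7) — y3 is true.
  18. (¬y2 ∨ y3 ∨ y5) — y3 is true.
  19. (y5 ∨ ¬y7 ∨ y10) — y10 is true.
  20. (y4 ∨ y2 ∨ ¬y5) — y2 is true.

y1=F  y2=T  y3=T  y4=F  y5=F  y6=T  y7=T  y8=T  y9=F  y10=T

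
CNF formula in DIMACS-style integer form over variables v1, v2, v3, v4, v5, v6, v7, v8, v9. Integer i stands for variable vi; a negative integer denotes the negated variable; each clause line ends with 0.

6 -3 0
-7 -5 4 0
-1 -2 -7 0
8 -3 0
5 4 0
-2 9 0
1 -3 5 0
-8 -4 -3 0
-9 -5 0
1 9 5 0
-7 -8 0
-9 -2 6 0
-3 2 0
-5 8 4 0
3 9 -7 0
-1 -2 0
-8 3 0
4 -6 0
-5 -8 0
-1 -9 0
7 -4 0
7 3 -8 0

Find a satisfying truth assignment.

v1=F, v2=T, v3=F, v4=T, v5=F, v6=T, v7=T, v8=F, v9=T

Try v1 = False.
The remaining clauses are satisfied by v2 = True, v3 = False, v4 = True, v5 = False, v6 = True, v7 = True, v8 = False, v9 = True.
Every clause has at least one true literal under this assignment.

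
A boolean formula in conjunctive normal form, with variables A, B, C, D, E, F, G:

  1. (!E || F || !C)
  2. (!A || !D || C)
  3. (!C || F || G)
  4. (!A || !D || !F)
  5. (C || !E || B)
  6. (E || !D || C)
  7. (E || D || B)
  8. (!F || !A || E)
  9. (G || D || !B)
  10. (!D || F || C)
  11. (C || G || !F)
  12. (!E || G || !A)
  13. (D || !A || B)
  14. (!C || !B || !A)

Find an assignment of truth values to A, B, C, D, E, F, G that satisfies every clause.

Pure literal: A appears only negated; assign A = False.
Pure literal: G appears only positively; assign G = True.
Branch on B: take B = True.
The remaining clauses are satisfied by C = False, D = False, E = True, F = True.

A=F, B=T, C=F, D=F, E=T, F=T, G=T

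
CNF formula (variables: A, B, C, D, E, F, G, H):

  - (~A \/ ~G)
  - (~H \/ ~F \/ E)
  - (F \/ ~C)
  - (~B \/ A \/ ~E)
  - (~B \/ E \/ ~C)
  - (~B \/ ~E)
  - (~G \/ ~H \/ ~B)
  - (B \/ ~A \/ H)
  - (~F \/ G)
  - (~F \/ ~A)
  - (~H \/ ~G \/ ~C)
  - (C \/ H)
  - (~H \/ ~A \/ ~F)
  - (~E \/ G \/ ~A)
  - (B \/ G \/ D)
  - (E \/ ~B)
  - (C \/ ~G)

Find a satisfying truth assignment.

A=False  B=False  C=True  D=False  E=True  F=True  G=True  H=False

Branch on A: take A = False.
The remaining clauses are satisfied by B = False, C = True, D = False, E = True, F = True, G = True, H = False.
Check each clause:
  1. (~G \/ ~A) — ~A is true.
  2. (~H \/ E \/ ~F) — ~H is true.
  3. (~C \/ F) — F is true.
  4. (~E \/ ~B \/ A) — ~B is true.
  5. (~B \/ ~C \/ E) — E is true.
  6. (~B \/ ~E) — ~B is true.
  7. (~B \/ ~G \/ ~H) — ~H is true.
  8. (H \/ ~A \/ B) — ~A is true.
  9. (G \/ ~F) — G is true.
  10. (~A \/ ~F) — ~A is true.
  11. (~G \/ ~H \/ ~C) — ~H is true.
  12. (C \/ H) — C is true.
  13. (~H \/ ~F \/ ~A) — ~H is true.
  14. (G \/ ~E \/ ~A) — ~A is true.
  15. (B \/ G \/ D) — G is true.
  16. (E \/ ~B) — E is true.
  17. (C \/ ~G) — C is true.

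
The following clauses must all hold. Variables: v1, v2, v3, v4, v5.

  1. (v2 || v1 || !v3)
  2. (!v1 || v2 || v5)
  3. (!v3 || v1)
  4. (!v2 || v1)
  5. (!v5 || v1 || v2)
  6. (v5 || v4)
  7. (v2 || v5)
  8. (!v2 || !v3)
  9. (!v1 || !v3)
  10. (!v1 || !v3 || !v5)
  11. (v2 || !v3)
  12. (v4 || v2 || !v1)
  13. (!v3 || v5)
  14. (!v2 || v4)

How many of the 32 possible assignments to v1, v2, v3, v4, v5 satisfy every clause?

3

Satisfying assignments:
  v1=1 v2=0 v3=0 v4=1 v5=1
  v1=1 v2=1 v3=0 v4=1 v5=0
  v1=1 v2=1 v3=0 v4=1 v5=1
Count: 3.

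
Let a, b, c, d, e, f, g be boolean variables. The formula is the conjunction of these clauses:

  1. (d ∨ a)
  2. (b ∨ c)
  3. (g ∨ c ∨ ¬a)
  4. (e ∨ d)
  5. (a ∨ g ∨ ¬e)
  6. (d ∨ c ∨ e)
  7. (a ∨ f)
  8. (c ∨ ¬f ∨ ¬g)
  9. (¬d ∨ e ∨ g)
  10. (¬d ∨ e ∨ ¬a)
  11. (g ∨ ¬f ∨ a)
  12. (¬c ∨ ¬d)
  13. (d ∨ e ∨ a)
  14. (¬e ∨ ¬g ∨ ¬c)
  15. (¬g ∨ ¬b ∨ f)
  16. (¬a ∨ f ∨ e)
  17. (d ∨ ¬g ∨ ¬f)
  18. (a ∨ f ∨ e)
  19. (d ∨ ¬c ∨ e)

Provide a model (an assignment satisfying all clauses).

Branch on a: take a = True.
The remaining clauses are satisfied by b = True, c = True, d = False, e = True, f = False, g = False.
Check each clause:
  1. (a ∨ d) — a is true.
  2. (c ∨ b) — b is true.
  3. (c ∨ g ∨ ¬a) — c is true.
  4. (e ∨ d) — e is true.
  5. (a ∨ g ∨ ¬e) — a is true.
  6. (d ∨ c ∨ e) — c is true.
  7. (f ∨ a) — a is true.
  8. (c ∨ ¬g ∨ ¬f) — ¬g is true.
  9. (e ∨ ¬d ∨ g) — ¬d is true.
  10. (¬a ∨ ¬d ∨ e) — ¬d is true.
  11. (g ∨ a ∨ ¬f) — a is true.
  12. (¬c ∨ ¬d) — ¬d is true.
  13. (d ∨ a ∨ e) — a is true.
  14. (¬e ∨ ¬c ∨ ¬g) — ¬g is true.
  15. (¬b ∨ ¬g ∨ f) — ¬g is true.
  16. (e ∨ f ∨ ¬a) — e is true.
  17. (¬g ∨ d ∨ ¬f) — ¬g is true.
  18. (e ∨ a ∨ f) — a is true.
  19. (¬c ∨ d ∨ e) — e is true.

a = T, b = T, c = T, d = F, e = T, f = F, g = F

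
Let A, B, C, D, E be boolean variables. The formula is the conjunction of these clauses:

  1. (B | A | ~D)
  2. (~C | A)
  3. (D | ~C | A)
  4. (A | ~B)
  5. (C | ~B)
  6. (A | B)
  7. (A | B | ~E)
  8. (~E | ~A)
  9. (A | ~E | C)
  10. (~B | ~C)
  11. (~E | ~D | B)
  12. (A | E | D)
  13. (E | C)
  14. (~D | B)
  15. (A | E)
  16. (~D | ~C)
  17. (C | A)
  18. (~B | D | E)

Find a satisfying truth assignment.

A=T, B=F, C=T, D=F, E=F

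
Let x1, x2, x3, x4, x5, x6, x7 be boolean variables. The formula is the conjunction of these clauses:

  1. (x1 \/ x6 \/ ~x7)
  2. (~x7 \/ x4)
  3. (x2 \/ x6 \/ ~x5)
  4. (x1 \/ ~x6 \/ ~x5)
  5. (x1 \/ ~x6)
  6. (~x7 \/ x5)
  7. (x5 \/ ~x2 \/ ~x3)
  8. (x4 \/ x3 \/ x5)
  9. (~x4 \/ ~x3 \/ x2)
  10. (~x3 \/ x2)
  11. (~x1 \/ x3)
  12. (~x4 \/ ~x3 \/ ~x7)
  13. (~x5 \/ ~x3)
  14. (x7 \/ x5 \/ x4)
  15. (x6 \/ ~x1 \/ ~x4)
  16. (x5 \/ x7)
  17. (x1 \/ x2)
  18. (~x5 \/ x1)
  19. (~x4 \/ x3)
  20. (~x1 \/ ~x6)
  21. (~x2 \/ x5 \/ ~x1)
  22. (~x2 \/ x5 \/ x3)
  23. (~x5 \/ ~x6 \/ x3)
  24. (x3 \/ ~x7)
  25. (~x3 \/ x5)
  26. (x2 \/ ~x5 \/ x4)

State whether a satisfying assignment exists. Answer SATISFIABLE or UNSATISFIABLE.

x5 = True:
  propagation gives x3=False, x1=False; an empty clause results — contradiction.
x5 = False:
  propagation gives x7=False; an empty clause results — contradiction.
Every branch closes, so no satisfying assignment exists.

UNSATISFIABLE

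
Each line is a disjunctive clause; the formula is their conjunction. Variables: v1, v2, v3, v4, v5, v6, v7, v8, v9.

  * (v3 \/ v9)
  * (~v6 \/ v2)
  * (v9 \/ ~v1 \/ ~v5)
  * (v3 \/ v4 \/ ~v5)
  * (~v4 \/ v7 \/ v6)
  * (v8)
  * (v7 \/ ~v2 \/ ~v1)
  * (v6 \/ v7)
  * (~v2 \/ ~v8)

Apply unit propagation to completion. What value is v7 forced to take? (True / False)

(v8) stands alone — v8 = True.
(~v2 \/ ~v8) with v8 = True leaves only ~v2, so v2 = False.
(~v6 \/ v2) with v2 = False leaves only ~v6, so v6 = False.
(v7 \/ v6): since v6 = False, the clause reduces to (v7). v7 = True.

True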